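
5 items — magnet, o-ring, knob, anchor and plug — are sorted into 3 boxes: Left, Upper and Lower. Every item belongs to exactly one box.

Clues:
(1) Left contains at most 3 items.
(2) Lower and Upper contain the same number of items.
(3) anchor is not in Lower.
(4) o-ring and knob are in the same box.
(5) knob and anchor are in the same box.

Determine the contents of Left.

Left = {anchor, knob, o-ring}

From (3): anchor ∉ Lower.
(5): knob matches anchor: knob ∉ Lower.
(4): o-ring matches knob: o-ring ∉ Lower.
Suppose magnet ∈ Left: no assignment then satisfies all the clues, so magnet ∉ Left.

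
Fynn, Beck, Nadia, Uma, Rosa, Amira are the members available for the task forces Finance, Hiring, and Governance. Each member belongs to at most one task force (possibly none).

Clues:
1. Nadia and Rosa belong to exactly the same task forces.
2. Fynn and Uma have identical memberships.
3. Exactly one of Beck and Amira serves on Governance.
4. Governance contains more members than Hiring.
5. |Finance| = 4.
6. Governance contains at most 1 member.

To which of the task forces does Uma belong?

Uma: Finance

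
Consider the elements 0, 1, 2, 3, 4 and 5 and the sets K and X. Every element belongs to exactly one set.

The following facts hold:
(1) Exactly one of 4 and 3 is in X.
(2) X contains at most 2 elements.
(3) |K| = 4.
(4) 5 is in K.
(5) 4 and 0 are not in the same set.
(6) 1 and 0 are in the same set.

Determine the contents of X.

X = {2, 4}

From (4): 5 ∈ K.
Suppose 0 ∈ X: no assignment then satisfies all the clues, so 0 ∉ X.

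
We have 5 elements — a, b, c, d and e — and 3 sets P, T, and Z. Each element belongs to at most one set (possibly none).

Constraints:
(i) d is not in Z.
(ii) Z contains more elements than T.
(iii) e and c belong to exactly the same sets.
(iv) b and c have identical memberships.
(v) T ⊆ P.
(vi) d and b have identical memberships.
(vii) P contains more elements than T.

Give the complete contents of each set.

From (i): d ∉ Z.
(vi): b matches d: b ∉ Z.
(iv): c matches b: c ∉ Z.
(iii): e matches c: e ∉ Z.
Suppose a ∈ P: no assignment then satisfies all the clues, so a ∉ P.

P = {b, c, d, e}; T = {}; Z = {a}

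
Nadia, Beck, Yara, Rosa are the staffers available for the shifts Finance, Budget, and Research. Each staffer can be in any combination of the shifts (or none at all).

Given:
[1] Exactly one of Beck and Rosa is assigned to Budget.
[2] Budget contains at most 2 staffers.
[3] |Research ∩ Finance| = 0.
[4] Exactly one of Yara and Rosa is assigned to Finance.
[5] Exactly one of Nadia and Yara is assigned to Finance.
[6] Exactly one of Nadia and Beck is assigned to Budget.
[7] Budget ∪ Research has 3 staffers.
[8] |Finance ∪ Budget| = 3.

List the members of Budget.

Budget = {Nadia, Rosa}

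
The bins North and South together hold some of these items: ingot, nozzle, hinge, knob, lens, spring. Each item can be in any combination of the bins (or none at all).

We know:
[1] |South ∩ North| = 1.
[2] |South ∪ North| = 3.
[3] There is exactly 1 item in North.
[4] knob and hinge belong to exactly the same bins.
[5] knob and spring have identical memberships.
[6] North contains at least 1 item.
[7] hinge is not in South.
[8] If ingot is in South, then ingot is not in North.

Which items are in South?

South = {ingot, lens, nozzle}

From (7): hinge ∉ South.
(4): knob matches hinge: knob ∉ South.
(5): spring matches knob: spring ∉ South.
Suppose ingot ∉ South: no assignment then satisfies all the clues, so ingot ∈ South.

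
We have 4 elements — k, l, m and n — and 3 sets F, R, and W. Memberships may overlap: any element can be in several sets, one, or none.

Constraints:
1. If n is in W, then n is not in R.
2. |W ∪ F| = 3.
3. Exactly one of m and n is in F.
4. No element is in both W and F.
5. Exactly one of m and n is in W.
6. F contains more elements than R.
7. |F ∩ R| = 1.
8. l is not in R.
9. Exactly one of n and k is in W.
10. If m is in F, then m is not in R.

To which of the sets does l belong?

l: none

From (8): l ∉ R.
Suppose l ∈ F: no assignment then satisfies all the clues, so l ∉ F.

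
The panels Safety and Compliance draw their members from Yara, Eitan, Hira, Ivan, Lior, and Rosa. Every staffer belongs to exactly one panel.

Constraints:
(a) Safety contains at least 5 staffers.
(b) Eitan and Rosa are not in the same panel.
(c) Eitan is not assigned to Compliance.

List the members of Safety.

Safety = {Eitan, Hira, Ivan, Lior, Yara}

From (c): Eitan ∉ Compliance.
Only one panel left: Eitan ∈ Safety.
(b): Rosa ∉ Safety.
Only one panel left: Rosa ∈ Compliance.
(a): only 5 candidates remain for Safety, so all are in.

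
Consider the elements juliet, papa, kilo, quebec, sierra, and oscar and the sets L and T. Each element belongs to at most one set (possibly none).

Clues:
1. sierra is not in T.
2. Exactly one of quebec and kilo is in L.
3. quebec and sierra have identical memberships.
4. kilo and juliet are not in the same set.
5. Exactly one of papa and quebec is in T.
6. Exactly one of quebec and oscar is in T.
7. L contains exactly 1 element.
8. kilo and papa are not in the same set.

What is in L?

L = {kilo}

From (1): sierra ∉ T.
(3): quebec matches sierra: quebec ∉ T.
(5) (exactly one): papa ∈ T.
(6) (exactly one): oscar ∈ T.
(8): kilo ∉ T.
Suppose juliet ∈ L: no assignment then satisfies all the clues, so juliet ∉ L.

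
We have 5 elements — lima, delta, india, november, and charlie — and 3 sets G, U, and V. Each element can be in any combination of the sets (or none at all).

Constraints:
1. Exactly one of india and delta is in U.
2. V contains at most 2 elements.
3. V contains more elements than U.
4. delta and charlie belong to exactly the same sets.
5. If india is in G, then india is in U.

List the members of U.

U = {india}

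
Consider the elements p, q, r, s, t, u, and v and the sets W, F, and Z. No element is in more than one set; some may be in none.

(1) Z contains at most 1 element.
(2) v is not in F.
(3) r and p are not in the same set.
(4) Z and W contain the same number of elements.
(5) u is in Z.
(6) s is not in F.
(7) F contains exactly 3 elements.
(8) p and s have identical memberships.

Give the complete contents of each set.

W = {v}; F = {q, r, t}; Z = {u}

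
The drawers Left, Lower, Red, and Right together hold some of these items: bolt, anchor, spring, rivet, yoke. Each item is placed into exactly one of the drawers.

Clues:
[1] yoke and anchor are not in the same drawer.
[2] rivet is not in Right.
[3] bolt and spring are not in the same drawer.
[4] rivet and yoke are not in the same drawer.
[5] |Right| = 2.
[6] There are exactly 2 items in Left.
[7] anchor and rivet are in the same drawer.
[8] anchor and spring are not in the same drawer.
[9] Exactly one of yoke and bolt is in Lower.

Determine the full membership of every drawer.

Left = {anchor, rivet}; Lower = {bolt}; Red = {}; Right = {spring, yoke}

From (2): rivet ∉ Right.
(7): anchor matches rivet: anchor ∉ Right.
Suppose bolt ∈ Left: no assignment then satisfies all the clues, so bolt ∉ Left.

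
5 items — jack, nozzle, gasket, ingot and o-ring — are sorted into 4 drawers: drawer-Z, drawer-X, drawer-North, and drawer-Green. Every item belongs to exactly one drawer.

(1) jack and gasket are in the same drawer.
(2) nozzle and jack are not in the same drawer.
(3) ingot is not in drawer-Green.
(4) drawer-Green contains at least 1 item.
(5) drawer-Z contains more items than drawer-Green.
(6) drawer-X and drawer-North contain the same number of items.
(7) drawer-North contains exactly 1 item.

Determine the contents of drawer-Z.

drawer-Z = {gasket, jack}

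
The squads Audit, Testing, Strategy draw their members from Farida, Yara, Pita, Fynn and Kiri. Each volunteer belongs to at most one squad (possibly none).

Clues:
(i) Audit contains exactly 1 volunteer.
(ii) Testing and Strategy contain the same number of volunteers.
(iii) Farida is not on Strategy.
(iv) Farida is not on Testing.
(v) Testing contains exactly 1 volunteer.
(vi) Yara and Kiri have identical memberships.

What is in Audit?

Audit = {Farida}

From (iii): Farida ∉ Strategy.
From (iv): Farida ∉ Testing.
Suppose Farida ∉ Audit: no assignment then satisfies all the clues, so Farida ∈ Audit.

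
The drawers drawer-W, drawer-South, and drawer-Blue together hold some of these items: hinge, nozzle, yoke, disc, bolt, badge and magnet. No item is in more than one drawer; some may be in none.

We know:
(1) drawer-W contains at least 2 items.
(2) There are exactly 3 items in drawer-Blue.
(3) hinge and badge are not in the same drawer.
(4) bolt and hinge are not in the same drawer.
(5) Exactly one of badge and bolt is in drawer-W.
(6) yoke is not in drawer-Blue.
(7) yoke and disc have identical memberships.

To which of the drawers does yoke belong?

yoke: drawer-W

From (6): yoke ∉ drawer-Blue.
(7): disc matches yoke: disc ∉ drawer-Blue.
Suppose yoke ∉ drawer-W: no assignment then satisfies all the clues, so yoke ∈ drawer-W.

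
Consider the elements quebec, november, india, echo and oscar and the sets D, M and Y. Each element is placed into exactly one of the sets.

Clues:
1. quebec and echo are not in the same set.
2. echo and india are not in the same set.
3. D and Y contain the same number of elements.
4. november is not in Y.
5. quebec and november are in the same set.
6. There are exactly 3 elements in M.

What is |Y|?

From (4): november ∉ Y.
(5): quebec matches november: quebec ∉ Y.
Suppose quebec ∈ D: no assignment then satisfies all the clues, so quebec ∉ D.

1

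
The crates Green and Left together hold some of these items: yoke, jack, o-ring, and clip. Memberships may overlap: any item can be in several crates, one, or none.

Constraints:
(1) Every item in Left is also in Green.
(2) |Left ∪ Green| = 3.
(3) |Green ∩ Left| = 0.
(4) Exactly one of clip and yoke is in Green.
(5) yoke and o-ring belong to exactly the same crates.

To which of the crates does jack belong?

jack: Green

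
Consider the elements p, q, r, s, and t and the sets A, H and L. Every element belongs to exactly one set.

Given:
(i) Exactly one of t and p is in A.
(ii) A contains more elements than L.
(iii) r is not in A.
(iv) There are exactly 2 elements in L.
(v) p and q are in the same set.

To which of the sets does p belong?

p: A

From (iii): r ∉ A.
Suppose p ∉ A: no assignment then satisfies all the clues, so p ∈ A.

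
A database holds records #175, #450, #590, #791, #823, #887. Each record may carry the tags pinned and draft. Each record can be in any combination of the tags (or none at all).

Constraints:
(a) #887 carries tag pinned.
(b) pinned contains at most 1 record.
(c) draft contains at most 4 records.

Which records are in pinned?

pinned = {#887}

From (a): #887 ∈ pinned.
(b): pinned already has 1, so the rest are out.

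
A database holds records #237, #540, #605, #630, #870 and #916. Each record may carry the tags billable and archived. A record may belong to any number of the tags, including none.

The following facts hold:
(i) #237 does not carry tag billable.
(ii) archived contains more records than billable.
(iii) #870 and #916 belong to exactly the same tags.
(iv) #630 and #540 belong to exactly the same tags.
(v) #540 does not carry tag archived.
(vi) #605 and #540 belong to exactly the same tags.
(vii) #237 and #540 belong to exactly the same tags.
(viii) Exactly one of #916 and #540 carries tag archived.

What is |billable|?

0

From (i): #237 ∉ billable.
From (v): #540 ∉ archived.
(iv): #630 matches #540: #630 ∉ archived.
(vi): #605 matches #540: #605 ∉ archived.
(vii): #540 matches #237: #540 ∉ billable.
(vii): #237 matches #540: #237 ∉ archived.
(viii) (exactly one): #916 ∈ archived.
(iii): #870 matches #916: #870 ∈ archived.
(iv): #630 matches #540: #630 ∉ billable.
(vi): #605 matches #540: #605 ∉ billable.
Suppose #870 ∈ billable: no assignment then satisfies all the clues, so #870 ∉ billable.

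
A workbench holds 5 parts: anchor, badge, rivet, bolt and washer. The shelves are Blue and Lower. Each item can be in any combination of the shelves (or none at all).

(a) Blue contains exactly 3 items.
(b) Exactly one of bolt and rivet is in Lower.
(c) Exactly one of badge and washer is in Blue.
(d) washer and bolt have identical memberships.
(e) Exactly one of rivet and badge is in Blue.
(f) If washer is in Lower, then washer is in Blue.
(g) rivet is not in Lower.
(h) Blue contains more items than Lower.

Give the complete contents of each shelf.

Blue = {bolt, rivet, washer}; Lower = {bolt, washer}

From (g): rivet ∉ Lower.
(b) (exactly one): bolt ∈ Lower.
(d): washer matches bolt: washer ∈ Lower.
(f): washer ∈ Blue.
(c) (exactly one): badge ∉ Blue.
(d): bolt matches washer: bolt ∈ Blue.
(e) (exactly one): rivet ∈ Blue.
(a): Blue already has 3, so the rest are out.
Suppose anchor ∈ Lower: no assignment then satisfies all the clues, so anchor ∉ Lower.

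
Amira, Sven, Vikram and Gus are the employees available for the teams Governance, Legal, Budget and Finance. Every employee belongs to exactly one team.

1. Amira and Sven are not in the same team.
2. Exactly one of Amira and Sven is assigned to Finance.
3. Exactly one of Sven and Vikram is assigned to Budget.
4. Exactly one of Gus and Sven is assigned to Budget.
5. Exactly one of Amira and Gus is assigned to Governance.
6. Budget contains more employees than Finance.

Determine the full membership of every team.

Governance = {Amira}; Legal = {}; Budget = {Gus, Vikram}; Finance = {Sven}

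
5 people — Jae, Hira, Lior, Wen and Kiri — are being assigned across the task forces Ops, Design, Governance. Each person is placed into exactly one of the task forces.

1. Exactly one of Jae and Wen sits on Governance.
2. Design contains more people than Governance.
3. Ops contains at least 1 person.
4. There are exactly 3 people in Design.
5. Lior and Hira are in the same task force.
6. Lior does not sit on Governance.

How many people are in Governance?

1

From (6): Lior ∉ Governance.
(5): Hira matches Lior: Hira ∉ Governance.
Suppose Hira ∈ Ops: no assignment then satisfies all the clues, so Hira ∉ Ops.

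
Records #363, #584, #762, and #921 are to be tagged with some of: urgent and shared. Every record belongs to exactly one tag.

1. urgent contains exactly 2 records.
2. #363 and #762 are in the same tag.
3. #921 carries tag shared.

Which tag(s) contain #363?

From (3): #921 ∈ shared.
Suppose #363 ∉ urgent: no assignment then satisfies all the clues, so #363 ∈ urgent.

#363: urgent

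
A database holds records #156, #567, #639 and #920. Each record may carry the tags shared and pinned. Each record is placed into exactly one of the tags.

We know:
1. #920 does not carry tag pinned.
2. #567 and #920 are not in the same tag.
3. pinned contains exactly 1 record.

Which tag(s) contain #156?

#156: shared

From (1): #920 ∉ pinned.
Only one tag left: #920 ∈ shared.
(2): #567 ∉ shared.
Only one tag left: #567 ∈ pinned.
(3): pinned already has 1, so the rest are out.
Only one tag left: #156 ∈ shared.
Only one tag left: #639 ∈ shared.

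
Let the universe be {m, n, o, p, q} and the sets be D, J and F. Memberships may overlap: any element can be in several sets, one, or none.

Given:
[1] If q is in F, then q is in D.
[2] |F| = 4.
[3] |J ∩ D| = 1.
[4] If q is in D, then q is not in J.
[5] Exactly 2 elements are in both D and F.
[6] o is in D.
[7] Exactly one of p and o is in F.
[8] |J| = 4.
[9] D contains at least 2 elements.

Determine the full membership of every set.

D = {o, q}; J = {m, n, o, p}; F = {m, n, o, q}

From (6): o ∈ D.
Suppose m ∈ D: no assignment then satisfies all the clues, so m ∉ D.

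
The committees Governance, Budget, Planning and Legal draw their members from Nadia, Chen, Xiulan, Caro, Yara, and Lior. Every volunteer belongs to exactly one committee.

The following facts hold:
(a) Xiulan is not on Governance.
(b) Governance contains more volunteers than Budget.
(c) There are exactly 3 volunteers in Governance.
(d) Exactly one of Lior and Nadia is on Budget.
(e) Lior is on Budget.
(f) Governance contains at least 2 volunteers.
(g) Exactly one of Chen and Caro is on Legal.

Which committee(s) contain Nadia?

Nadia: Governance

From (a): Xiulan ∉ Governance.
From (e): Lior ∈ Budget.
(d) (exactly one): Nadia ∉ Budget.
Suppose Nadia ∉ Governance: no assignment then satisfies all the clues, so Nadia ∈ Governance.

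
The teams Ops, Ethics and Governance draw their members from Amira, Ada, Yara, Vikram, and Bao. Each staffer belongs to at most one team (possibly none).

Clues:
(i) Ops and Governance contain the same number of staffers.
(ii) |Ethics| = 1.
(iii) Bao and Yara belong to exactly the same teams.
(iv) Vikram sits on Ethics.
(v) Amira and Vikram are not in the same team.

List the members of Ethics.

Ethics = {Vikram}

From (iv): Vikram ∈ Ethics.
(ii): Ethics already has 1, so the rest are out.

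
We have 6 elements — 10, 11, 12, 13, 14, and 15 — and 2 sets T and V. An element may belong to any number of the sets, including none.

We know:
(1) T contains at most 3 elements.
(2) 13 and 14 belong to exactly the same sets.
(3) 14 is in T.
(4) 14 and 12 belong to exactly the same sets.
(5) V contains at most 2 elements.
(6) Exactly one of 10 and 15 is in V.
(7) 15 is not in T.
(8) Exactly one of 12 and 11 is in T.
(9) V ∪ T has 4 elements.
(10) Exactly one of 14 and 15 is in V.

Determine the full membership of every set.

T = {12, 13, 14}; V = {15}

From (3): 14 ∈ T.
From (7): 15 ∉ T.
(2): 13 matches 14: 13 ∈ T.
(4): 12 matches 14: 12 ∈ T.
(8) (exactly one): 11 ∉ T.
(1): T already has 3, so the rest are out.
Suppose 10 ∈ V: no assignment then satisfies all the clues, so 10 ∉ V.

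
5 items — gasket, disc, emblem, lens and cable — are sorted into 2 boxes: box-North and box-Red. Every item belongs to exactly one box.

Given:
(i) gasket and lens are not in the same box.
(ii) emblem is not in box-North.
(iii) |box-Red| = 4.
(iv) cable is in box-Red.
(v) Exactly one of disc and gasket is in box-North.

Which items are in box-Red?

box-Red = {cable, disc, emblem, lens}

From (ii): emblem ∉ box-North.
From (iv): cable ∈ box-Red.
Only one box left: emblem ∈ box-Red.
Suppose gasket ∈ box-Red: no assignment then satisfies all the clues, so gasket ∉ box-Red.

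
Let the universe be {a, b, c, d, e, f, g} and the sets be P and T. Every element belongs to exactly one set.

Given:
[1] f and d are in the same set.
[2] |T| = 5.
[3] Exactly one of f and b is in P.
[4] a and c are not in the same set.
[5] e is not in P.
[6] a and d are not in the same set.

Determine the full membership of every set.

P = {a, b}; T = {c, d, e, f, g}

From (5): e ∉ P.
Only one set left: e ∈ T.
Suppose a ∉ P: no assignment then satisfies all the clues, so a ∈ P.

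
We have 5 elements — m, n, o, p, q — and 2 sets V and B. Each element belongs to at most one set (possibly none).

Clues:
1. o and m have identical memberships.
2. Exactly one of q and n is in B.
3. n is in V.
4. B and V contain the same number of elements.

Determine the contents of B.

B = {q}

From (3): n ∈ V.
(2) (exactly one): q ∈ B.
Suppose m ∈ B: no assignment then satisfies all the clues, so m ∉ B.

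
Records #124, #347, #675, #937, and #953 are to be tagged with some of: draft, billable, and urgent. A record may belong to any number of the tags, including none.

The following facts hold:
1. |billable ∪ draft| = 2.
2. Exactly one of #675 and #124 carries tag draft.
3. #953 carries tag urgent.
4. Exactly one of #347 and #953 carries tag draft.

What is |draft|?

From (3): #953 ∈ urgent.
Suppose #937 ∈ draft: no assignment then satisfies all the clues, so #937 ∉ draft.

2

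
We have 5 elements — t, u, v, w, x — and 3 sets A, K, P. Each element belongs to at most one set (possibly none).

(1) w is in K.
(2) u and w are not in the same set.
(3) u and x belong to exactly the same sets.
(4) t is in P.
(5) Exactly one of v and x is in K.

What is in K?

From (1): w ∈ K.
From (4): t ∈ P.
(2): u ∉ K.
(3): x matches u: x ∉ K.
(5) (exactly one): v ∈ K.

K = {v, w}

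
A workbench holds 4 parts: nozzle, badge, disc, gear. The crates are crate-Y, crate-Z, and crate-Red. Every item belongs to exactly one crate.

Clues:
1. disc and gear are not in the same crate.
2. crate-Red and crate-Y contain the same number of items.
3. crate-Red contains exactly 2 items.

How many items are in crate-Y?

2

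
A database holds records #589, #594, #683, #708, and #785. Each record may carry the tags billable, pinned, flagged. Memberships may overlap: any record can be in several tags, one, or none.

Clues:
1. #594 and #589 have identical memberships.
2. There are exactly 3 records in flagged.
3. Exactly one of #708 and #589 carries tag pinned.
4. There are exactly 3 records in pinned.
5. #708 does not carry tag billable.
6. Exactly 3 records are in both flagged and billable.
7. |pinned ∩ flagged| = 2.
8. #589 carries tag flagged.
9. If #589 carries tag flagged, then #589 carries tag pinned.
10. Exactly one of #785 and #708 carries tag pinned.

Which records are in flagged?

flagged = {#589, #594, #683}

From (5): #708 ∉ billable.
From (8): #589 ∈ flagged.
(1): #594 matches #589: #594 ∈ flagged.
(9): #589 ∈ pinned.
(1): #594 matches #589: #594 ∈ pinned.
(3) (exactly one): #708 ∉ pinned.
(10) (exactly one): #785 ∈ pinned.
(4): pinned already has 3, so the rest are out.
Suppose #683 ∉ flagged: no assignment then satisfies all the clues, so #683 ∈ flagged.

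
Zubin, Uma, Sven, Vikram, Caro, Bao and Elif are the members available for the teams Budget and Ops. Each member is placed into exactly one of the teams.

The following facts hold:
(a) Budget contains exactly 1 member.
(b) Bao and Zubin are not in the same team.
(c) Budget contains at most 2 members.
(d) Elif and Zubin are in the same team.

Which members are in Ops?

Ops = {Caro, Elif, Sven, Uma, Vikram, Zubin}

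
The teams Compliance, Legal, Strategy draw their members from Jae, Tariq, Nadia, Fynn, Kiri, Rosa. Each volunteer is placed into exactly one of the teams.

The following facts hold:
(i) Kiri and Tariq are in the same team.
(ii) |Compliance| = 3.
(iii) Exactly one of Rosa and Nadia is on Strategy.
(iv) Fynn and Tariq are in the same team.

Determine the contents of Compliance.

Compliance = {Fynn, Kiri, Tariq}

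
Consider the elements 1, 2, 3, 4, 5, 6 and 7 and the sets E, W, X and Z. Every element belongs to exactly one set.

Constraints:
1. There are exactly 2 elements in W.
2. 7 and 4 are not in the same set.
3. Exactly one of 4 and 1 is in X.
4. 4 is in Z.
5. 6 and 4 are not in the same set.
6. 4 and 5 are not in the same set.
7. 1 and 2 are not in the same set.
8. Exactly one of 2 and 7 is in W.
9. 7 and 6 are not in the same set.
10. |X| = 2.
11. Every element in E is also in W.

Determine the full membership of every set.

From (4): 4 ∈ Z.
(2): 7 ∉ Z.
(3) (exactly one): 1 ∈ X.
(5): 6 ∉ Z.
(6): 5 ∉ Z.
(7): 2 ∉ X.
Suppose 2 ∈ E: no assignment then satisfies all the clues, so 2 ∉ E.

E = {}; W = {5, 7}; X = {1, 6}; Z = {2, 3, 4}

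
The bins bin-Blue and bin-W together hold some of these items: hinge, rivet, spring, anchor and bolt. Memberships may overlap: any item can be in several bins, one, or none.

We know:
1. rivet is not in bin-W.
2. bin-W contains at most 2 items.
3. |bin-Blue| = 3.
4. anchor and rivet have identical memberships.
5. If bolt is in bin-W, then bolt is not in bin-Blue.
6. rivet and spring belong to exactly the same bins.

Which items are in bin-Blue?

From (1): rivet ∉ bin-W.
(4): anchor matches rivet: anchor ∉ bin-W.
(6): spring matches rivet: spring ∉ bin-W.
Suppose hinge ∈ bin-Blue: no assignment then satisfies all the clues, so hinge ∉ bin-Blue.

bin-Blue = {anchor, rivet, spring}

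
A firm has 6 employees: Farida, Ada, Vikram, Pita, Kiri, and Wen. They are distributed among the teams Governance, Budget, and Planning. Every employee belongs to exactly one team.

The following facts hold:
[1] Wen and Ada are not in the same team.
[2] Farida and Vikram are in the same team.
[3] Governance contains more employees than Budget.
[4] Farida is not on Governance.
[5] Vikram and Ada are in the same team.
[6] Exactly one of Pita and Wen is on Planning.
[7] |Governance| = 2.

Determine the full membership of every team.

Governance = {Kiri, Wen}; Budget = {}; Planning = {Ada, Farida, Pita, Vikram}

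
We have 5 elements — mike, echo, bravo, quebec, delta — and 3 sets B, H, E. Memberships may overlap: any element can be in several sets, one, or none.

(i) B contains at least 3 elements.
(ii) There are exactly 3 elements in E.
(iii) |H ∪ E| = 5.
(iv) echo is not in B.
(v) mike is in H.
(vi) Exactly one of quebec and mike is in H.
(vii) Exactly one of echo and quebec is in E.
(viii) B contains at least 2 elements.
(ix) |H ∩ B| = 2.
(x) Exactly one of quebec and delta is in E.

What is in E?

E = {bravo, mike, quebec}

From (iv): echo ∉ B.
From (v): mike ∈ H.
(vi) (exactly one): quebec ∉ H.
Suppose mike ∉ E: no assignment then satisfies all the clues, so mike ∈ E.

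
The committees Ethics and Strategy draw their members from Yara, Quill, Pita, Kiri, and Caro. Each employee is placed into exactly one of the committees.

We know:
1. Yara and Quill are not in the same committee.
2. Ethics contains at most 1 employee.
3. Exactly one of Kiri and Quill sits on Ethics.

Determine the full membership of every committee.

Ethics = {Quill}; Strategy = {Caro, Kiri, Pita, Yara}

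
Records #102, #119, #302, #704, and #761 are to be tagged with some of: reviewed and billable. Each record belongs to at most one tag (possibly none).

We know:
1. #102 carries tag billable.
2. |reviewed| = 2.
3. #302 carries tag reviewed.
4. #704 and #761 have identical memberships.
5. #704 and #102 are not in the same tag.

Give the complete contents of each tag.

reviewed = {#119, #302}; billable = {#102}

From (1): #102 ∈ billable.
From (3): #302 ∈ reviewed.
(5): #704 ∉ billable.
(4): #761 matches #704: #761 ∉ billable.
Suppose #119 ∉ reviewed: no assignment then satisfies all the clues, so #119 ∈ reviewed.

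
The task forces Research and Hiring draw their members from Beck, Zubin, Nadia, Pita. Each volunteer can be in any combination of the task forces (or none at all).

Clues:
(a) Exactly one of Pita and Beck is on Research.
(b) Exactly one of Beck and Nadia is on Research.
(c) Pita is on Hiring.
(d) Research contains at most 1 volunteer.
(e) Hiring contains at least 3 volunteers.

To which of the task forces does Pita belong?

Pita: Hiring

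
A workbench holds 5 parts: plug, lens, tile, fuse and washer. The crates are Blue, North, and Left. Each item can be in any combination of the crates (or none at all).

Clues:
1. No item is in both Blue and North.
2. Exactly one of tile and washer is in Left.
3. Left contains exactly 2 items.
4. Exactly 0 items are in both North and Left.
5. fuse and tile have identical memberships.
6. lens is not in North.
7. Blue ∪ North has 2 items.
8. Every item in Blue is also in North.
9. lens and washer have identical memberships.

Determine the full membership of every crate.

From (6): lens ∉ North.
(8) contrapositive: lens ∉ Blue.
(9): washer matches lens: washer ∉ Blue.
(9): washer matches lens: washer ∉ North.
Suppose plug ∈ Blue: no assignment then satisfies all the clues, so plug ∉ Blue.

Blue = {}; North = {fuse, tile}; Left = {lens, washer}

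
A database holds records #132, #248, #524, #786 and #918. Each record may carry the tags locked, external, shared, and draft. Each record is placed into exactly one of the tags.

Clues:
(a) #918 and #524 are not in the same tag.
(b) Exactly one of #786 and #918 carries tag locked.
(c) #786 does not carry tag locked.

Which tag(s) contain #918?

From (c): #786 ∉ locked.
(b) (exactly one): #918 ∈ locked.
(a): #524 ∉ locked.

#918: locked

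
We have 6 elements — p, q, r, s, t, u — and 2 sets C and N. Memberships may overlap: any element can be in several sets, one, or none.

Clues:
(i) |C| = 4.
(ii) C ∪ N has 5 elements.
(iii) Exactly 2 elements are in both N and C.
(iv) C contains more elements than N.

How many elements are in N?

3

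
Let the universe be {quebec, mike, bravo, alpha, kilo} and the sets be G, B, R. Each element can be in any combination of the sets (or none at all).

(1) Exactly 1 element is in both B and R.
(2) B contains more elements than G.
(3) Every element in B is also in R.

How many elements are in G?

0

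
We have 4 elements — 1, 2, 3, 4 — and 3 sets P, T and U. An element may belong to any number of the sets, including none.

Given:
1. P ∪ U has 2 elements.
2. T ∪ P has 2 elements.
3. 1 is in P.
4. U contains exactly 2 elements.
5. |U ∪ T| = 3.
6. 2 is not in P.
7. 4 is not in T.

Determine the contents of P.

P = {1}

From (3): 1 ∈ P.
From (6): 2 ∉ P.
From (7): 4 ∉ T.
Suppose 3 ∈ P: no assignment then satisfies all the clues, so 3 ∉ P.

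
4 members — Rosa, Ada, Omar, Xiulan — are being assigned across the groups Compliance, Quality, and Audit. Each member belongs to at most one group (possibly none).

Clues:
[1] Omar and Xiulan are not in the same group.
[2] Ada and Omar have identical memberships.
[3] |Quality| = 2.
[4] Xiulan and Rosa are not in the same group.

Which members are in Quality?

Quality = {Ada, Omar}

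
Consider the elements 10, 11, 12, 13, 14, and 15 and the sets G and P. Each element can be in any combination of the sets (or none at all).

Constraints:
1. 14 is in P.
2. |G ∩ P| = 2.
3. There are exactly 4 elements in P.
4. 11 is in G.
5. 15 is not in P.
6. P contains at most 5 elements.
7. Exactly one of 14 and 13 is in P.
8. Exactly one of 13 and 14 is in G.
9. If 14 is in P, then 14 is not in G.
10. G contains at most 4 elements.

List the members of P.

From (1): 14 ∈ P.
From (4): 11 ∈ G.
From (5): 15 ∉ P.
(7) (exactly one): 13 ∉ P.
(9): 14 ∉ G.
(3): only 4 candidates remain for P, so all are in.
(8) (exactly one): 13 ∈ G.

P = {10, 11, 12, 14}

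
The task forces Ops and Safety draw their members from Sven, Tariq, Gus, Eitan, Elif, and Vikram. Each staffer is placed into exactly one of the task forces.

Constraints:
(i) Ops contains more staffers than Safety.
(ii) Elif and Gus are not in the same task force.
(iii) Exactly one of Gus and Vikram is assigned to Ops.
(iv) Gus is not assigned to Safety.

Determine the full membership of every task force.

Ops = {Eitan, Gus, Sven, Tariq}; Safety = {Elif, Vikram}

From (iv): Gus ∉ Safety.
Only one task force left: Gus ∈ Ops.
(ii): Elif ∉ Ops.
(iii) (exactly one): Vikram ∉ Ops.
Only one task force left: Elif ∈ Safety.
Only one task force left: Vikram ∈ Safety.
Suppose Sven ∉ Ops: no assignment then satisfies all the clues, so Sven ∈ Ops.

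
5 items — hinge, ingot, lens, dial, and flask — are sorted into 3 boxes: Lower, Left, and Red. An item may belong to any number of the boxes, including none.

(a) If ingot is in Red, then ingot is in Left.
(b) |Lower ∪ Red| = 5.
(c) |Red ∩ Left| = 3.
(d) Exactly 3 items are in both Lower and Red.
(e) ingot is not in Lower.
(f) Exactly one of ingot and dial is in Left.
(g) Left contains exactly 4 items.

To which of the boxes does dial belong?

dial: Lower, Red

From (e): ingot ∉ Lower.
Suppose dial ∉ Lower: no assignment then satisfies all the clues, so dial ∈ Lower.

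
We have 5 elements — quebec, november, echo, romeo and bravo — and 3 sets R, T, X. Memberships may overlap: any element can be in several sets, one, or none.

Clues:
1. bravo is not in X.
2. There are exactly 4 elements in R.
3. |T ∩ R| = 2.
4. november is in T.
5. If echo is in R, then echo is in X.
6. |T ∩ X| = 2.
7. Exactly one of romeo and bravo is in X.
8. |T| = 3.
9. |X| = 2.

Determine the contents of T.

T = {echo, november, romeo}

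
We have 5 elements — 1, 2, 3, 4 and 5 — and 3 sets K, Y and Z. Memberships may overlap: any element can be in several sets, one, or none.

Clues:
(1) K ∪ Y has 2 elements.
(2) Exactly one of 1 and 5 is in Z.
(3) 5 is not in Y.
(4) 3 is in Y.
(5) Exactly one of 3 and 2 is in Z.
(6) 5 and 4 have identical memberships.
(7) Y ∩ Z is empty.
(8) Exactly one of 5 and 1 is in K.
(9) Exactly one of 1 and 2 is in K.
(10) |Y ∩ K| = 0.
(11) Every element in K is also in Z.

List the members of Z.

Z = {1, 2}

From (3): 5 ∉ Y.
From (4): 3 ∈ Y.
(6): 4 matches 5: 4 ∉ Y.
(7) (disjoint): 3 ∉ Z.
(11) contrapositive: 3 ∉ K.
(5) (exactly one): 2 ∈ Z.
(7) (disjoint): 2 ∉ Y.
Suppose 1 ∉ Z: no assignment then satisfies all the clues, so 1 ∈ Z.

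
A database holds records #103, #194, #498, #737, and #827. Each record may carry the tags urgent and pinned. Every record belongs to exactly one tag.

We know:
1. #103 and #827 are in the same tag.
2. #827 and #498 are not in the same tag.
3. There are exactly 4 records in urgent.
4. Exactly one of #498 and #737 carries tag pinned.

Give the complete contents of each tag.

urgent = {#103, #194, #737, #827}; pinned = {#498}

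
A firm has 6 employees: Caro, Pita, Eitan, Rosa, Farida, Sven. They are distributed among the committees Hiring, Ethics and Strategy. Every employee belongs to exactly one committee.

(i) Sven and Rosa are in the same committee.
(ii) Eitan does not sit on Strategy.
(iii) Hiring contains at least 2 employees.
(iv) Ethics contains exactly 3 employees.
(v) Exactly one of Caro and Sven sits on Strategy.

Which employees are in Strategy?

Strategy = {Caro}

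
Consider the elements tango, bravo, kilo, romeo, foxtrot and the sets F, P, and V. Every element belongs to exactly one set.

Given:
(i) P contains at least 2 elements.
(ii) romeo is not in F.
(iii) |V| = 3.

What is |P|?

2

From (ii): romeo ∉ F.
Suppose tango ∈ F: no assignment then satisfies all the clues, so tango ∉ F.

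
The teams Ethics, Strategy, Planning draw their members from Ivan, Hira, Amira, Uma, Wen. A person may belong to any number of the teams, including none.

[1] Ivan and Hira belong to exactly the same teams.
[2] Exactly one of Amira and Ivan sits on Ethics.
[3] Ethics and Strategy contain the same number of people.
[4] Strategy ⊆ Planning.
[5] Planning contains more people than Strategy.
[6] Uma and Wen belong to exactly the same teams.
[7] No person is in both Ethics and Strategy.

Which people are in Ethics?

Ethics = {Hira, Ivan}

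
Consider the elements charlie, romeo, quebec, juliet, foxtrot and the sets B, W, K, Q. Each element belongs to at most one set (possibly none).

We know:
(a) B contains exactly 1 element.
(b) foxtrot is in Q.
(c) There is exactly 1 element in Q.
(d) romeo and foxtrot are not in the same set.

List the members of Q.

Q = {foxtrot}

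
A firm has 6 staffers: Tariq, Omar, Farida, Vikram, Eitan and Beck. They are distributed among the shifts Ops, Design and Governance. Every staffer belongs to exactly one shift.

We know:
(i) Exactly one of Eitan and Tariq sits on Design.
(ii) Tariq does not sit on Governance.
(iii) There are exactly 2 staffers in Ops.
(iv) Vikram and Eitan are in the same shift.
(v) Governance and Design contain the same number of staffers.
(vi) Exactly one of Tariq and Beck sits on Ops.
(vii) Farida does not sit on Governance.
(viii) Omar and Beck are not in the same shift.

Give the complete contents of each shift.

Ops = {Beck, Farida}; Design = {Omar, Tariq}; Governance = {Eitan, Vikram}

From (ii): Tariq ∉ Governance.
From (vii): Farida ∉ Governance.
Suppose Tariq ∈ Ops: no assignment then satisfies all the clues, so Tariq ∉ Ops.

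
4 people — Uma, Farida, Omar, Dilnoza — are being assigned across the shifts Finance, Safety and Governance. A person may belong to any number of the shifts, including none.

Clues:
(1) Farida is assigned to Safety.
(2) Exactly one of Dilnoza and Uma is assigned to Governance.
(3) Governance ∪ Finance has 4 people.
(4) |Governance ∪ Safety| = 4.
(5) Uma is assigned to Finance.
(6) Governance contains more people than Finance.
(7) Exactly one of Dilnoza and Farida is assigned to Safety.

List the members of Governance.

Governance = {Dilnoza, Farida, Omar}

From (1): Farida ∈ Safety.
From (5): Uma ∈ Finance.
(7) (exactly one): Dilnoza ∉ Safety.
Suppose Uma ∈ Governance: no assignment then satisfies all the clues, so Uma ∉ Governance.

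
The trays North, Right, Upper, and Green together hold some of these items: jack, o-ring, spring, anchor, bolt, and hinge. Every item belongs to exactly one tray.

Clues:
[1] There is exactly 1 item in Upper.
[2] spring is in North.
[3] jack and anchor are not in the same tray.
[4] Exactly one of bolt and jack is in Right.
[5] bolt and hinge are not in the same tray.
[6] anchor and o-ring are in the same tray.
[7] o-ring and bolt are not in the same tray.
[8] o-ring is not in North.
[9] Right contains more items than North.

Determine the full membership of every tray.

North = {spring}; Right = {hinge, jack}; Upper = {bolt}; Green = {anchor, o-ring}

From (2): spring ∈ North.
From (8): o-ring ∉ North.
(6): anchor matches o-ring: anchor ∉ North.
Suppose jack ∈ North: no assignment then satisfies all the clues, so jack ∉ North.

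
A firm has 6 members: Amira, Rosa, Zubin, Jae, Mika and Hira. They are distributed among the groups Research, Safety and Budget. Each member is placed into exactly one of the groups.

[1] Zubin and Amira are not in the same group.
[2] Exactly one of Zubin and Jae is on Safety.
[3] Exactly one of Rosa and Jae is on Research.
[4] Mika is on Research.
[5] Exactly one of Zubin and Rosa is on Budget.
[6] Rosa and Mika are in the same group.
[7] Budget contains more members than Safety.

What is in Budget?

From (4): Mika ∈ Research.
(6): Rosa matches Mika: Rosa ∈ Research.
(3) (exactly one): Jae ∉ Research.
(5) (exactly one): Zubin ∈ Budget.
(1): Amira ∉ Budget.
(2) (exactly one): Jae ∈ Safety.
Suppose Hira ∉ Budget: no assignment then satisfies all the clues, so Hira ∈ Budget.

Budget = {Hira, Zubin}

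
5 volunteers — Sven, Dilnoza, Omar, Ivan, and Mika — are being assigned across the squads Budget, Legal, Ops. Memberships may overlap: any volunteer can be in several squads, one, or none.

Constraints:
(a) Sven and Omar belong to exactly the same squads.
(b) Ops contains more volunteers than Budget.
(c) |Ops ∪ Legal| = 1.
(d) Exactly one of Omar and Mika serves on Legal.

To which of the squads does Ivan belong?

Ivan: none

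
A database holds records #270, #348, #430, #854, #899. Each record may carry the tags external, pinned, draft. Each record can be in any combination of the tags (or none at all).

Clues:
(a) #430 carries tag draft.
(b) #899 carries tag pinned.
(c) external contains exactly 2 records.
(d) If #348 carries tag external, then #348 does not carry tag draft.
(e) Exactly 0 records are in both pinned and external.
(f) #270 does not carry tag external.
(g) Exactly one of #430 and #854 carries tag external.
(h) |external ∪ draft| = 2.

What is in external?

external = {#348, #430}

From (a): #430 ∈ draft.
From (b): #899 ∈ pinned.
From (f): #270 ∉ external.
Suppose #348 ∉ external: no assignment then satisfies all the clues, so #348 ∈ external.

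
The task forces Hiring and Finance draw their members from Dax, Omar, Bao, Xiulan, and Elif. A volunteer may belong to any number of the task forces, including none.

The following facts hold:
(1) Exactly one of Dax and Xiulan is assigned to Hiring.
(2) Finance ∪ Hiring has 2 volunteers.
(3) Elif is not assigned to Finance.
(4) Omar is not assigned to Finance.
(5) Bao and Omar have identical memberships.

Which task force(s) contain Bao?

Bao: none

From (3): Elif ∉ Finance.
From (4): Omar ∉ Finance.
(5): Bao matches Omar: Bao ∉ Finance.
Suppose Bao ∈ Hiring: no assignment then satisfies all the clues, so Bao ∉ Hiring.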